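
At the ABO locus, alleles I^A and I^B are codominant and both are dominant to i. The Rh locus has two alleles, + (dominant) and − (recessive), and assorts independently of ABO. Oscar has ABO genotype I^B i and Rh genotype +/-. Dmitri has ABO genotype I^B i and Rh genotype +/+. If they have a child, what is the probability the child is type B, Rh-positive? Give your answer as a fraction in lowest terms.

3/4

ABO cross I^B i × I^B i → offspring phenotypes: 1/4 O, 3/4 B.
Rh cross +/- × +/+ → 1 Rh+.
Independent loci: P(type B, Rh-positive) = 3/4 × 1 = 3/4.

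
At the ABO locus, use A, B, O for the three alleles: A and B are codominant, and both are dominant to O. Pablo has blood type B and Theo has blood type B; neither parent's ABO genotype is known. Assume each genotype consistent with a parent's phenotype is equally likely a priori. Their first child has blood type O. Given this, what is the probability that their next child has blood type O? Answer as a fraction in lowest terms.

Possible genotypes: Pablo ∈ {BB, BO}; Theo ∈ {BB, BO}.
Weight each parental genotype pair by prior × P(type-O child):
  BO × BO: posterior weight 1; P(next child type O) = 1/4.
Weighted sum = 1/4.

1/4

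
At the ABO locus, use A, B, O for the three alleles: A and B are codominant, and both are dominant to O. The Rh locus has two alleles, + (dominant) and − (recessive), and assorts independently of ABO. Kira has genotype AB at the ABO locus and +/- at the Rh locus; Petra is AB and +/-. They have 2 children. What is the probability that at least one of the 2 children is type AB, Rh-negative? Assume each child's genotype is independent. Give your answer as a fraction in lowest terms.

15/64

ABO cross AB × AB → 1/4 A, 1/4 B, 1/2 AB.
Rh cross +/- × +/- → 3/4 Rh+, 1/4 Rh-; so P(type AB, Rh-negative) = 1/2 × 1/4 = 1/8 per child.
P(none) = (7/8)^2 = 49/64; P(at least one) = 1 − 49/64 = 15/64.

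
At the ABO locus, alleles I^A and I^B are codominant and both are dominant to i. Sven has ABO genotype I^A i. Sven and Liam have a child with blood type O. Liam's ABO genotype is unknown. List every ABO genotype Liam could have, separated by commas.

I^A i, I^B i, i i

For each candidate genotype of Liam, check whether crossing it with I^A i can produce every observed child phenotype.
  I^A I^A → possible child types {A} ✗
  I^A I^B → possible child types {A, B, AB} ✗
  I^A i → possible child types {O, A} ✓
  I^B I^B → possible child types {B, AB} ✗
  I^B i → possible child types {O, A, B, AB} ✓
  i i → possible child types {O, A} ✓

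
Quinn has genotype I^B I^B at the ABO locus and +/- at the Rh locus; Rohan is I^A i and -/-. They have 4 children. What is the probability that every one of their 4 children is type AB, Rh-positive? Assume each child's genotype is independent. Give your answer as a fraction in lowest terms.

ABO cross I^B I^B × I^A i → 1/2 B, 1/2 AB.
Rh cross +/- × -/- → 1/2 Rh+, 1/2 Rh-; so P(type AB, Rh-positive) = 1/2 × 1/2 = 1/4 per child.
All 4 independent: (1/4)^4 = 1/256.

1/256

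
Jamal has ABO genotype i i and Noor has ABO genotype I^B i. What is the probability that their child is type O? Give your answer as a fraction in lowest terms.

1/2

ABO cross i i × I^B i → offspring phenotypes: 1/2 O, 1/2 B.
So P(type O) = 1/2.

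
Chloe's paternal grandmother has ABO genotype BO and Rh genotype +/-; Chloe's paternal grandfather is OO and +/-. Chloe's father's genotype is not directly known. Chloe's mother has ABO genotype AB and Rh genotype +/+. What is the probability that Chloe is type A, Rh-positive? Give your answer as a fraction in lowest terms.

Chloe's father's ABO genotype from BO × OO: 1/2 BO, 1/2 OO.
Crossing each possibility with the mother AB and summing P(type A): 1/2·1/4 + 1/2·1/2 = 3/8.
Similarly for Rh via the father's Rh distribution: P(Rh+) = 1.
Independent loci: 3/8 × 1 = 3/8.

3/8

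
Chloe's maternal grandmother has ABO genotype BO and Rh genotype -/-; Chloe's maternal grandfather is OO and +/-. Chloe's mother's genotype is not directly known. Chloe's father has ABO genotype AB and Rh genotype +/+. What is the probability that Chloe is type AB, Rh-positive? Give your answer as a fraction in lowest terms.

1/8

Chloe's mother's ABO genotype from BO × OO: 1/2 BO, 1/2 OO.
Crossing each possibility with the father AB and summing P(type AB): 1/2·1/4 + 1/2·0 = 1/8.
Similarly for Rh via the mother's Rh distribution: P(Rh+) = 1.
Independent loci: 1/8 × 1 = 1/8.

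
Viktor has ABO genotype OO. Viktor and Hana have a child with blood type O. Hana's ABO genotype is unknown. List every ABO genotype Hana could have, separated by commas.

AO, BO, OO

For each candidate genotype of Hana, check whether crossing it with OO can produce every observed child phenotype.
  AA → possible child types {A} ✗
  AB → possible child types {A, B} ✗
  AO → possible child types {O, A} ✓
  BB → possible child types {B} ✗
  BO → possible child types {O, B} ✓
  OO → possible child types {O} ✓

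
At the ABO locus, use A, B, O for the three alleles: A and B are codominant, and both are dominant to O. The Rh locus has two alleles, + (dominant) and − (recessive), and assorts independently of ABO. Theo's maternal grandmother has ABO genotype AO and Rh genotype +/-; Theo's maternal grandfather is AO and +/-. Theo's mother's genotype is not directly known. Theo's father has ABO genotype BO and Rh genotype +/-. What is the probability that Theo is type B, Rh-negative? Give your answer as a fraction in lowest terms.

1/16

Theo's mother's ABO genotype from AO × AO: 1/4 AA, 1/2 AO, 1/4 OO.
Crossing each possibility with the father BO and summing P(type B): 1/4·0 + 1/2·1/4 + 1/4·1/2 = 1/4.
Similarly for Rh via the mother's Rh distribution: P(Rh-) = 1/4.
Independent loci: 1/4 × 1/4 = 1/16.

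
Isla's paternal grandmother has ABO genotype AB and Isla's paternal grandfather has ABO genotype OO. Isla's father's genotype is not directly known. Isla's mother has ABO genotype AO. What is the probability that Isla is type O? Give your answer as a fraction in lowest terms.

Isla's father's ABO genotype from AB × OO: 1/2 AO, 1/2 BO.
Crossing each possibility with the mother AO and summing P(type O): 1/2·1/4 + 1/2·1/4 = 1/4.

1/4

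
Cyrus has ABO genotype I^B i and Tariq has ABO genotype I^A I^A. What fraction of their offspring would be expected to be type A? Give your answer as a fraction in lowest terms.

1/2

ABO cross I^B i × I^A I^A → offspring phenotypes: 1/2 A, 1/2 AB.
So P(type A) = 1/2.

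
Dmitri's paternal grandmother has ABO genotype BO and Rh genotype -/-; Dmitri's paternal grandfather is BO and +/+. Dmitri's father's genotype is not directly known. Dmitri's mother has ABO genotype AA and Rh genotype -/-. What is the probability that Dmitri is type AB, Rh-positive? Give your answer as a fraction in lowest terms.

1/4

Dmitri's father's ABO genotype from BO × BO: 1/4 BB, 1/2 BO, 1/4 OO.
Crossing each possibility with the mother AA and summing P(type AB): 1/4·1 + 1/2·1/2 + 1/4·0 = 1/2.
Similarly for Rh via the father's Rh distribution: P(Rh+) = 1/2.
Independent loci: 1/2 × 1/2 = 1/4.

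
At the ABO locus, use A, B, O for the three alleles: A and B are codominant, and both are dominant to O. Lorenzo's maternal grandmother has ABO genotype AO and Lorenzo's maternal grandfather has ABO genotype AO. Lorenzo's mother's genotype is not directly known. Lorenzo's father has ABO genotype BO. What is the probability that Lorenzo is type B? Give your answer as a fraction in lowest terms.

1/4

Lorenzo's mother's ABO genotype from AO × AO: 1/4 AA, 1/2 AO, 1/4 OO.
Crossing each possibility with the father BO and summing P(type B): 1/4·0 + 1/2·1/4 + 1/4·1/2 = 1/4.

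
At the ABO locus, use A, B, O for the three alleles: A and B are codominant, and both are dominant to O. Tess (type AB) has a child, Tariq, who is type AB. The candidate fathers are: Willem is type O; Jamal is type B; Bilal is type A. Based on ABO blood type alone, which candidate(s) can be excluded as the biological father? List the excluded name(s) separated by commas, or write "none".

Willem

A candidate is excluded only if no genotype consistent with his phenotype could produce a type AB child with a type AB mother.
Willem (type O): no genotype consistent with that phenotype can produce a type-AB child with a type-AB mother.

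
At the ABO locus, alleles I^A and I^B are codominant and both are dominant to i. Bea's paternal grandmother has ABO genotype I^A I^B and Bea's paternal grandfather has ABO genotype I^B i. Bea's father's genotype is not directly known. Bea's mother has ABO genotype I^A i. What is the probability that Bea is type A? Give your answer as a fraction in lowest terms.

Bea's father's ABO genotype from I^A I^B × I^B i: 1/4 I^A I^B, 1/4 I^A i, 1/4 I^B I^B, 1/4 I^B i.
Crossing each possibility with the mother I^A i and summing P(type A): 1/4·1/2 + 1/4·3/4 + 1/4·0 + 1/4·1/4 = 3/8.

3/8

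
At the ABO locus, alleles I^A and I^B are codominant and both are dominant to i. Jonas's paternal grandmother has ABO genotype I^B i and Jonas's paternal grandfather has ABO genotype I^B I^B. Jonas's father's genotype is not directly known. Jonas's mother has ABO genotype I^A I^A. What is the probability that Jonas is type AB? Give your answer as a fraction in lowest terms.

Jonas's father's ABO genotype from I^B i × I^B I^B: 1/2 I^B I^B, 1/2 I^B i.
Crossing each possibility with the mother I^A I^A and summing P(type AB): 1/2·1 + 1/2·1/2 = 3/4.

3/4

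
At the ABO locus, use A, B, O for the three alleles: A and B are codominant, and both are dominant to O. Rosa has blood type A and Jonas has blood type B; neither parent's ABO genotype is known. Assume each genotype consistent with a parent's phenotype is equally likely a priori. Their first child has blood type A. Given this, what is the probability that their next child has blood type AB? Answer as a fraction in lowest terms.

Possible genotypes: Rosa ∈ {AA, AO}; Jonas ∈ {BB, BO}.
Weight each parental genotype pair by prior × P(type-A child):
  AA × BO: posterior weight 2/3; P(next child type AB) = 1/2.
  AO × BO: posterior weight 1/3; P(next child type AB) = 1/4.
Weighted sum = 5/12.

5/12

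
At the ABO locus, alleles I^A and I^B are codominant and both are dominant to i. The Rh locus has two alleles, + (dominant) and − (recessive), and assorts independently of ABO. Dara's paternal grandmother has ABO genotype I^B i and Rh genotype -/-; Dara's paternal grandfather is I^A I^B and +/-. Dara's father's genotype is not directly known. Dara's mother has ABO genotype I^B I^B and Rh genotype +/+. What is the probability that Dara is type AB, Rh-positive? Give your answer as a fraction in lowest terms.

Dara's father's ABO genotype from I^B i × I^A I^B: 1/4 I^A I^B, 1/4 I^A i, 1/4 I^B I^B, 1/4 I^B i.
Crossing each possibility with the mother I^B I^B and summing P(type AB): 1/4·1/2 + 1/4·1/2 + 1/4·0 + 1/4·0 = 1/4.
Similarly for Rh via the father's Rh distribution: P(Rh+) = 1.
Independent loci: 1/4 × 1 = 1/4.

1/4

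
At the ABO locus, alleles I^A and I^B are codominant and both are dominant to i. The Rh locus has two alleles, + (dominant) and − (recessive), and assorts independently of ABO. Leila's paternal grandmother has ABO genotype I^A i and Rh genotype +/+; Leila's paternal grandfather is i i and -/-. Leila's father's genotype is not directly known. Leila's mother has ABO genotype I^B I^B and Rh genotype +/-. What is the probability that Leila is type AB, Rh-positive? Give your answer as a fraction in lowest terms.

Leila's father's ABO genotype from I^A i × i i: 1/2 I^A i, 1/2 i i.
Crossing each possibility with the mother I^B I^B and summing P(type AB): 1/2·1/2 + 1/2·0 = 1/4.
Similarly for Rh via the father's Rh distribution: P(Rh+) = 3/4.
Independent loci: 1/4 × 3/4 = 3/16.

3/16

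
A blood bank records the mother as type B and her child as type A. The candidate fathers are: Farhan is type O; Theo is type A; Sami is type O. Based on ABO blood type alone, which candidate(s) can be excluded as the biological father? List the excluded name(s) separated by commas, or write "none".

Farhan, Sami

A candidate is excluded only if no genotype consistent with his phenotype could produce a type A child with a type B mother.
Farhan (type O): no genotype consistent with that phenotype can produce a type-A child with a type-B mother.
Sami (type O): no genotype consistent with that phenotype can produce a type-A child with a type-B mother.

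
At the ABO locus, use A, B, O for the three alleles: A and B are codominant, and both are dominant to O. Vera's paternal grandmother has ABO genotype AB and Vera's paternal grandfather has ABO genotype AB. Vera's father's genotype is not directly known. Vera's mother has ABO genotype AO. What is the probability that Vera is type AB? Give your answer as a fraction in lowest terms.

Vera's father's ABO genotype from AB × AB: 1/4 AA, 1/2 AB, 1/4 BB.
Crossing each possibility with the mother AO and summing P(type AB): 1/4·0 + 1/2·1/4 + 1/4·1/2 = 1/4.

1/4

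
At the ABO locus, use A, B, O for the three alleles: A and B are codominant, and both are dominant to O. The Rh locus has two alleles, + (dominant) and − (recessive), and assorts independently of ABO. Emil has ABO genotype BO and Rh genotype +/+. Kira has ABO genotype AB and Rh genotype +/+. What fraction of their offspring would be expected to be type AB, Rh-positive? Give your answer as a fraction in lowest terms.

1/4

ABO cross BO × AB → offspring phenotypes: 1/4 A, 1/2 B, 1/4 AB.
Rh cross +/+ × +/+ → 1 Rh+.
Independent loci: P(type AB, Rh-positive) = 1/4 × 1 = 1/4.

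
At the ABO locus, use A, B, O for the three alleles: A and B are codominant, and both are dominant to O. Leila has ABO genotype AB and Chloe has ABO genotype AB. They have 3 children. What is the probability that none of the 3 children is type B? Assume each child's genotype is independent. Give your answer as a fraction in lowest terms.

ABO cross AB × AB → 1/4 A, 1/4 B, 1/2 AB.
So P(type B) = 1/4 per child.
P(not type B) = 3/4 for one child; (3/4)^3 = 27/64.

27/64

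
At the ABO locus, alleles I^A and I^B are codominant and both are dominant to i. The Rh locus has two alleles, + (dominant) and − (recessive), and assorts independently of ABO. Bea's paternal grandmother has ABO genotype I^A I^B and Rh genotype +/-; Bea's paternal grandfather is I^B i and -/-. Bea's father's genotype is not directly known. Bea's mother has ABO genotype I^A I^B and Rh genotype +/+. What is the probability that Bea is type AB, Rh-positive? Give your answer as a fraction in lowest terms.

3/8

Bea's father's ABO genotype from I^A I^B × I^B i: 1/4 I^A I^B, 1/4 I^A i, 1/4 I^B I^B, 1/4 I^B i.
Crossing each possibility with the mother I^A I^B and summing P(type AB): 1/4·1/2 + 1/4·1/4 + 1/4·1/2 + 1/4·1/4 = 3/8.
Similarly for Rh via the father's Rh distribution: P(Rh+) = 1.
Independent loci: 3/8 × 1 = 3/8.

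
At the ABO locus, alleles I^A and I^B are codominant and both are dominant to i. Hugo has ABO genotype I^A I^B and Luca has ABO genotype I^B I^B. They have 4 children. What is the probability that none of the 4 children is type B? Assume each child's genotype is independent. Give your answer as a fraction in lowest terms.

1/16

ABO cross I^A I^B × I^B I^B → 1/2 B, 1/2 AB.
So P(type B) = 1/2 per child.
P(not type B) = 1/2 for one child; (1/2)^4 = 1/16.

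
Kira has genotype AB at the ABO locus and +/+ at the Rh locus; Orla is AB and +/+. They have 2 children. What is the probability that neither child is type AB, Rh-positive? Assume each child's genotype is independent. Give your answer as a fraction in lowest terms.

1/4

ABO cross AB × AB → 1/4 A, 1/4 B, 1/2 AB.
Rh cross +/+ × +/+ → 1 Rh+; so P(type AB, Rh-positive) = 1/2 × 1 = 1/2 per child.
P(not type AB, Rh-positive) = 1/2 for one child; (1/2)^2 = 1/4.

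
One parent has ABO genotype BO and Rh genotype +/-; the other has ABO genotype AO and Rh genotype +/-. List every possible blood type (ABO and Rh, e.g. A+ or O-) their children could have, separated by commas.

Gametes from BO × AO give offspring ABO genotypes AB, AO, BO, OO, i.e. phenotypes O, A, B, AB.
Rh cross +/- × +/- → phenotypes Rh+, Rh-.
Combining independently: O+, O-, A+, A-, B+, B-, AB+, AB-.

O+, O-, A+, A-, B+, B-, AB+, AB-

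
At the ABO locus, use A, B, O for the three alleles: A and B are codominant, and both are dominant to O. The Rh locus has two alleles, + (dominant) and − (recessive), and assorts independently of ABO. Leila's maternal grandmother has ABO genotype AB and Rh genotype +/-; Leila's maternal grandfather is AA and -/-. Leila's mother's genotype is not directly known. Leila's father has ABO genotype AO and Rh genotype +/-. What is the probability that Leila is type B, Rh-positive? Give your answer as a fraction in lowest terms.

Leila's mother's ABO genotype from AB × AA: 1/2 AA, 1/2 AB.
Crossing each possibility with the father AO and summing P(type B): 1/2·0 + 1/2·1/4 = 1/8.
Similarly for Rh via the mother's Rh distribution: P(Rh+) = 5/8.
Independent loci: 1/8 × 5/8 = 5/64.

5/64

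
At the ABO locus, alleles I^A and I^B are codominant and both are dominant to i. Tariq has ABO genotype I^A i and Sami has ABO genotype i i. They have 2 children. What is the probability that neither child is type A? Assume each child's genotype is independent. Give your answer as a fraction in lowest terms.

1/4

ABO cross I^A i × i i → 1/2 O, 1/2 A.
So P(type A) = 1/2 per child.
P(not type A) = 1/2 for one child; (1/2)^2 = 1/4.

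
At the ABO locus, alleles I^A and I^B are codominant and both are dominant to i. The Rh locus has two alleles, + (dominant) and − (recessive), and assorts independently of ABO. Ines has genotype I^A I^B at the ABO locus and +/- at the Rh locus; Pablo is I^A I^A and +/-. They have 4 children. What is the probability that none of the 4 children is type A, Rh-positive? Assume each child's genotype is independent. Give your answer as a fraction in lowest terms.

ABO cross I^A I^B × I^A I^A → 1/2 A, 1/2 AB.
Rh cross +/- × +/- → 3/4 Rh+, 1/4 Rh-; so P(type A, Rh-positive) = 1/2 × 3/4 = 3/8 per child.
P(not type A, Rh-positive) = 5/8 for one child; (5/8)^4 = 625/4096.

625/4096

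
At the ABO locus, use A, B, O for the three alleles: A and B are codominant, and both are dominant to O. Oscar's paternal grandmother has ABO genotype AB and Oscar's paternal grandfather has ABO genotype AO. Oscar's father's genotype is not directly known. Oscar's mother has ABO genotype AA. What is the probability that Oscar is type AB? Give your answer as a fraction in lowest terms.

Oscar's father's ABO genotype from AB × AO: 1/4 AA, 1/4 AB, 1/4 AO, 1/4 BO.
Crossing each possibility with the mother AA and summing P(type AB): 1/4·0 + 1/4·1/2 + 1/4·0 + 1/4·1/2 = 1/4.

1/4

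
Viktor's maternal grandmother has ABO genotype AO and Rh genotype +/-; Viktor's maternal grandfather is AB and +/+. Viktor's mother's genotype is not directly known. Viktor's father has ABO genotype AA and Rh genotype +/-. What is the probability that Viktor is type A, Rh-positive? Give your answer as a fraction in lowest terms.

21/32

Viktor's mother's ABO genotype from AO × AB: 1/4 AA, 1/4 AB, 1/4 AO, 1/4 BO.
Crossing each possibility with the father AA and summing P(type A): 1/4·1 + 1/4·1/2 + 1/4·1 + 1/4·1/2 = 3/4.
Similarly for Rh via the mother's Rh distribution: P(Rh+) = 7/8.
Independent loci: 3/4 × 7/8 = 21/32.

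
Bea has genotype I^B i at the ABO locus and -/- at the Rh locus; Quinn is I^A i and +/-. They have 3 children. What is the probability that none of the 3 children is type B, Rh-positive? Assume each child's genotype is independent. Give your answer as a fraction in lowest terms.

343/512

ABO cross I^B i × I^A i → 1/4 O, 1/4 A, 1/4 B, 1/4 AB.
Rh cross -/- × +/- → 1/2 Rh+, 1/2 Rh-; so P(type B, Rh-positive) = 1/4 × 1/2 = 1/8 per child.
P(not type B, Rh-positive) = 7/8 for one child; (7/8)^3 = 343/512.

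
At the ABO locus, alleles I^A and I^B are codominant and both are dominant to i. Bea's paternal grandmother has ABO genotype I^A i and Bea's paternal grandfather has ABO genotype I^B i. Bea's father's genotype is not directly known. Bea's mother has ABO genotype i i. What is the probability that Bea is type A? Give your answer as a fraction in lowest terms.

Bea's father's ABO genotype from I^A i × I^B i: 1/4 I^A I^B, 1/4 I^A i, 1/4 I^B i, 1/4 i i.
Crossing each possibility with the mother i i and summing P(type A): 1/4·1/2 + 1/4·1/2 + 1/4·0 + 1/4·0 = 1/4.

1/4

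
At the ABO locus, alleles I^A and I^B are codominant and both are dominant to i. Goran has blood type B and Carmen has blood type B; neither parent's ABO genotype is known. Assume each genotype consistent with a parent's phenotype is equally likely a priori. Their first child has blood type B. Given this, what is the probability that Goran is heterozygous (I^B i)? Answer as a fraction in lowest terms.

Possible genotypes: Goran ∈ {I^B I^B, I^B i}; Carmen ∈ {I^B I^B, I^B i}.
Weight each parental genotype pair by prior × P(type-B child):
  I^B I^B × I^B I^B: posterior weight 4/15.
  I^B I^B × I^B i: posterior weight 4/15.
  I^B i × I^B I^B: posterior weight 4/15.
  I^B i × I^B i: posterior weight 1/5.
Sum the posterior weight over pairs where Goran is I^B i: 7/15.

7/15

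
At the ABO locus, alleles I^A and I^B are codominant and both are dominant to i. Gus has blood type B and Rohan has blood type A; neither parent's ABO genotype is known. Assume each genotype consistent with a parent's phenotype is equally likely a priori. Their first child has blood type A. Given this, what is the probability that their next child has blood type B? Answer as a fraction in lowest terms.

1/12

Possible genotypes: Gus ∈ {I^B I^B, I^B i}; Rohan ∈ {I^A I^A, I^A i}.
Weight each parental genotype pair by prior × P(type-A child):
  I^B i × I^A I^A: posterior weight 2/3; P(next child type B) = 0.
  I^B i × I^A i: posterior weight 1/3; P(next child type B) = 1/4.
Weighted sum = 1/12.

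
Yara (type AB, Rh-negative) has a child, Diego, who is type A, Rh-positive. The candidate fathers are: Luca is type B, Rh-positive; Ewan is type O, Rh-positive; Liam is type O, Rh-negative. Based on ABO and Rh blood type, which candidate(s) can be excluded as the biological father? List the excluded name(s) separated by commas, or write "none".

A candidate is excluded only if no genotype consistent with his phenotype could produce a type A, Rh-positive child with a type AB, Rh-negative mother.
Liam (type O, Rh-): no genotype consistent with that phenotype can produce a type-A Rh+ child with a type-AB mother.

Liam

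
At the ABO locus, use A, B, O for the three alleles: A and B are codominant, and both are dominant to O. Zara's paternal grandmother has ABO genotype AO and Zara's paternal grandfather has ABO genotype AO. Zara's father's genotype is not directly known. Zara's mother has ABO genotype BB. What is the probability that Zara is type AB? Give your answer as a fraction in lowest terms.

Zara's father's ABO genotype from AO × AO: 1/4 AA, 1/2 AO, 1/4 OO.
Crossing each possibility with the mother BB and summing P(type AB): 1/4·1 + 1/2·1/2 + 1/4·0 = 1/2.

1/2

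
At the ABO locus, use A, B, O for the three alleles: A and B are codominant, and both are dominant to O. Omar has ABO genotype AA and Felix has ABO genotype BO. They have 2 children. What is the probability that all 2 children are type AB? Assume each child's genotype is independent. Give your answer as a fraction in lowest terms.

ABO cross AA × BO → 1/2 A, 1/2 AB.
So P(type AB) = 1/2 per child.
All 2 independent: (1/2)^2 = 1/4.

1/4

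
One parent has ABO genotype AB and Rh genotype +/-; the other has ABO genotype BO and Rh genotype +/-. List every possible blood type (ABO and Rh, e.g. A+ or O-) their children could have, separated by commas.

A+, A-, B+, B-, AB+, AB-

Gametes from AB × BO give offspring ABO genotypes AB, AO, BB, BO, i.e. phenotypes A, B, AB.
Rh cross +/- × +/- → phenotypes Rh+, Rh-.
Combining independently: A+, A-, B+, B-, AB+, AB-.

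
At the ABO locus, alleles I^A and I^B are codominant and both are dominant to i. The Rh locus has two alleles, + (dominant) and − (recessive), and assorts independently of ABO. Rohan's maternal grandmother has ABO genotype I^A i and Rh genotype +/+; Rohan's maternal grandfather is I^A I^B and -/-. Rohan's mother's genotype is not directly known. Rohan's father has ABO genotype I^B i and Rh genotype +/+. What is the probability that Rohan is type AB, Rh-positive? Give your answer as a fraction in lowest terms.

Rohan's mother's ABO genotype from I^A i × I^A I^B: 1/4 I^A I^A, 1/4 I^A I^B, 1/4 I^A i, 1/4 I^B i.
Crossing each possibility with the father I^B i and summing P(type AB): 1/4·1/2 + 1/4·1/4 + 1/4·1/4 + 1/4·0 = 1/4.
Similarly for Rh via the mother's Rh distribution: P(Rh+) = 1.
Independent loci: 1/4 × 1 = 1/4.

1/4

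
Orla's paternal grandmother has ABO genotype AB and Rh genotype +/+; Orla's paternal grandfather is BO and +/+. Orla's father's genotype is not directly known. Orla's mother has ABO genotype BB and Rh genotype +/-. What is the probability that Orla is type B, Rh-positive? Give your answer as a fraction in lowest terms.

Orla's father's ABO genotype from AB × BO: 1/4 AB, 1/4 AO, 1/4 BB, 1/4 BO.
Crossing each possibility with the mother BB and summing P(type B): 1/4·1/2 + 1/4·1/2 + 1/4·1 + 1/4·1 = 3/4.
Similarly for Rh via the father's Rh distribution: P(Rh+) = 1.
Independent loci: 3/4 × 1 = 3/4.

3/4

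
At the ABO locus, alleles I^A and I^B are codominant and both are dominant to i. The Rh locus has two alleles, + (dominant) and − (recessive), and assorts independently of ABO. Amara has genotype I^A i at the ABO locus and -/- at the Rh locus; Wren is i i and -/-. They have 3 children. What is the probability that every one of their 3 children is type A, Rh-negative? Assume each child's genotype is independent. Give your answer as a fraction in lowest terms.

1/8

ABO cross I^A i × i i → 1/2 O, 1/2 A.
Rh cross -/- × -/- → 1 Rh-; so P(type A, Rh-negative) = 1/2 × 1 = 1/2 per child.
All 3 independent: (1/2)^3 = 1/8.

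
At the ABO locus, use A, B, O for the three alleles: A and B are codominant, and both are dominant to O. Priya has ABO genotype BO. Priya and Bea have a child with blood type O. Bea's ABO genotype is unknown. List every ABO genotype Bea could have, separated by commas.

For each candidate genotype of Bea, check whether crossing it with BO can produce every observed child phenotype.
  AA → possible child types {A, AB} ✗
  AB → possible child types {A, B, AB} ✗
  AO → possible child types {O, A, B, AB} ✓
  BB → possible child types {B} ✗
  BO → possible child types {O, B} ✓
  OO → possible child types {O, B} ✓

AO, BO, OO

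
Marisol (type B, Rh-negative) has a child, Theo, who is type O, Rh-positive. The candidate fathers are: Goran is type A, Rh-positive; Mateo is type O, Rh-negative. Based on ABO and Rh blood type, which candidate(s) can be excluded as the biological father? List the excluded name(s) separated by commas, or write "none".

Mateo

A candidate is excluded only if no genotype consistent with his phenotype could produce a type O, Rh-positive child with a type B, Rh-negative mother.
Mateo (type O, Rh-): no genotype consistent with that phenotype can produce a type-O Rh+ child with a type-B mother.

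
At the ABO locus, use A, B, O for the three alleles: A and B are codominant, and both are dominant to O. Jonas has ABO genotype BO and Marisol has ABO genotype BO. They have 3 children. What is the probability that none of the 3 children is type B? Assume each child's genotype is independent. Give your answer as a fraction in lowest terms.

ABO cross BO × BO → 1/4 O, 3/4 B.
So P(type B) = 3/4 per child.
P(not type B) = 1/4 for one child; (1/4)^3 = 1/64.

1/64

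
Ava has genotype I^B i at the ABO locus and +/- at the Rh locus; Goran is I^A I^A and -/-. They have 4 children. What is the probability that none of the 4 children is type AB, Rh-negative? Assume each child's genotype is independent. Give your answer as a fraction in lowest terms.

81/256

ABO cross I^B i × I^A I^A → 1/2 A, 1/2 AB.
Rh cross +/- × -/- → 1/2 Rh+, 1/2 Rh-; so P(type AB, Rh-negative) = 1/2 × 1/2 = 1/4 per child.
P(not type AB, Rh-negative) = 3/4 for one child; (3/4)^4 = 81/256.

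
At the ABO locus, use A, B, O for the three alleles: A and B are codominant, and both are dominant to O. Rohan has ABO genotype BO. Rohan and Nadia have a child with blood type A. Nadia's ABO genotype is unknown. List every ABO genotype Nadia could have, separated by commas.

AA, AB, AO

For each candidate genotype of Nadia, check whether crossing it with BO can produce every observed child phenotype.
  AA → possible child types {A, AB} ✓
  AB → possible child types {A, B, AB} ✓
  AO → possible child types {O, A, B, AB} ✓
  BB → possible child types {B} ✗
  BO → possible child types {O, B} ✗
  OO → possible child types {O, B} ✗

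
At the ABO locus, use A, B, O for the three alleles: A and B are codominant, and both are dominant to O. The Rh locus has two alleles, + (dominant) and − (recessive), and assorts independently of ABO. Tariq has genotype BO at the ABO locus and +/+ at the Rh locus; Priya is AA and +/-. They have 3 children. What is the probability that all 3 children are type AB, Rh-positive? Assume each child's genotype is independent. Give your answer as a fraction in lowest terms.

ABO cross BO × AA → 1/2 A, 1/2 AB.
Rh cross +/+ × +/- → 1 Rh+; so P(type AB, Rh-positive) = 1/2 × 1 = 1/2 per child.
All 3 independent: (1/2)^3 = 1/8.

1/8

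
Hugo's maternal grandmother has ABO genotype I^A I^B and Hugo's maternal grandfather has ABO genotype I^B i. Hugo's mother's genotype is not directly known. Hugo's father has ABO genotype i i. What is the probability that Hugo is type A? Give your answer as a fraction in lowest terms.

1/4

Hugo's mother's ABO genotype from I^A I^B × I^B i: 1/4 I^A I^B, 1/4 I^A i, 1/4 I^B I^B, 1/4 I^B i.
Crossing each possibility with the father i i and summing P(type A): 1/4·1/2 + 1/4·1/2 + 1/4·0 + 1/4·0 = 1/4.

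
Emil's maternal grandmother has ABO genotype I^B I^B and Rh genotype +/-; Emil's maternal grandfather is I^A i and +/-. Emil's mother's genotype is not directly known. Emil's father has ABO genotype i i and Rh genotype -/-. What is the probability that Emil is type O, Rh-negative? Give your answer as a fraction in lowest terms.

1/8

Emil's mother's ABO genotype from I^B I^B × I^A i: 1/2 I^A I^B, 1/2 I^B i.
Crossing each possibility with the father i i and summing P(type O): 1/2·0 + 1/2·1/2 = 1/4.
Similarly for Rh via the mother's Rh distribution: P(Rh-) = 1/2.
Independent loci: 1/4 × 1/2 = 1/8.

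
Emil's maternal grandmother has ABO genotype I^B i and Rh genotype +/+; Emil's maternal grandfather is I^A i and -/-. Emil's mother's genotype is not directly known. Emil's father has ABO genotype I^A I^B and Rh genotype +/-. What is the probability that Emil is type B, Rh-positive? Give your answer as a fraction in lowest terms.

Emil's mother's ABO genotype from I^B i × I^A i: 1/4 I^A I^B, 1/4 I^A i, 1/4 I^B i, 1/4 i i.
Crossing each possibility with the father I^A I^B and summing P(type B): 1/4·1/4 + 1/4·1/4 + 1/4·1/2 + 1/4·1/2 = 3/8.
Similarly for Rh via the mother's Rh distribution: P(Rh+) = 3/4.
Independent loci: 3/8 × 3/4 = 9/32.

9/32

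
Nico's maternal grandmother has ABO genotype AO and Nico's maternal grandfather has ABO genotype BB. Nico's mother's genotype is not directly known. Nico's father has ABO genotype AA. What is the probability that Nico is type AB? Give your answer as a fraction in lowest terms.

1/2

Nico's mother's ABO genotype from AO × BB: 1/2 AB, 1/2 BO.
Crossing each possibility with the father AA and summing P(type AB): 1/2·1/2 + 1/2·1/2 = 1/2.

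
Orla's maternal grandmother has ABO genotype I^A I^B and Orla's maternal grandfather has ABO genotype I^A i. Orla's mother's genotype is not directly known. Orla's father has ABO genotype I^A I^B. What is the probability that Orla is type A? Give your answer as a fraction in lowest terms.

3/8

Orla's mother's ABO genotype from I^A I^B × I^A i: 1/4 I^A I^A, 1/4 I^A I^B, 1/4 I^A i, 1/4 I^B i.
Crossing each possibility with the father I^A I^B and summing P(type A): 1/4·1/2 + 1/4·1/4 + 1/4·1/2 + 1/4·1/4 = 3/8.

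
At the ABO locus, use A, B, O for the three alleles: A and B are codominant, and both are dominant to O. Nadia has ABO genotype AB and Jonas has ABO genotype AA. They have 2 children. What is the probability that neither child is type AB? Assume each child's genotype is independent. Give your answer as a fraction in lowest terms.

1/4

ABO cross AB × AA → 1/2 A, 1/2 AB.
So P(type AB) = 1/2 per child.
P(not type AB) = 1/2 for one child; (1/2)^2 = 1/4.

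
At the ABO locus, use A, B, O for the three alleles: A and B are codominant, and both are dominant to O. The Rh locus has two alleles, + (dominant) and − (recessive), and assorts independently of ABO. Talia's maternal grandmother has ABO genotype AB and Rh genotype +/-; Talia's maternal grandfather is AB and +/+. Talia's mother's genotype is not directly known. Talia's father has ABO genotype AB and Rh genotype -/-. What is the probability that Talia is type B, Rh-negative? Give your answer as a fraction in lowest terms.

1/16

Talia's mother's ABO genotype from AB × AB: 1/4 AA, 1/2 AB, 1/4 BB.
Crossing each possibility with the father AB and summing P(type B): 1/4·0 + 1/2·1/4 + 1/4·1/2 = 1/4.
Similarly for Rh via the mother's Rh distribution: P(Rh-) = 1/4.
Independent loci: 1/4 × 1/4 = 1/16.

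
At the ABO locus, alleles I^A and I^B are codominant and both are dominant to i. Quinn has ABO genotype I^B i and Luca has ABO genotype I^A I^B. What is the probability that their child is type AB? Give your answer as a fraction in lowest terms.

1/4

ABO cross I^B i × I^A I^B → offspring phenotypes: 1/4 A, 1/2 B, 1/4 AB.
So P(type AB) = 1/4.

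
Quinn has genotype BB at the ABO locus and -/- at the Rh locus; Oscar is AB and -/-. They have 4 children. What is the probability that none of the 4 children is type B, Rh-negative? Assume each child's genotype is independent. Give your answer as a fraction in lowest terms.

1/16

ABO cross BB × AB → 1/2 B, 1/2 AB.
Rh cross -/- × -/- → 1 Rh-; so P(type B, Rh-negative) = 1/2 × 1 = 1/2 per child.
P(not type B, Rh-negative) = 1/2 for one child; (1/2)^4 = 1/16.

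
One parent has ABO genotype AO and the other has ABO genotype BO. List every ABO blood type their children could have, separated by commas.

O, A, B, AB

Gametes from AO × BO give offspring ABO genotypes AB, AO, BO, OO, i.e. phenotypes O, A, B, AB.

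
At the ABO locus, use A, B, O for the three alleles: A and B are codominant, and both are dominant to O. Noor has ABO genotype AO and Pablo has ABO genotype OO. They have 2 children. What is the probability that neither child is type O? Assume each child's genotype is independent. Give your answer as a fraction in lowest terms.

1/4

ABO cross AO × OO → 1/2 O, 1/2 A.
So P(type O) = 1/2 per child.
P(not type O) = 1/2 for one child; (1/2)^2 = 1/4.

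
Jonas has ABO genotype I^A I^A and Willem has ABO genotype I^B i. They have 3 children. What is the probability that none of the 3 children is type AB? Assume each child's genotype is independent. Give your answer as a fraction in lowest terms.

1/8

ABO cross I^A I^A × I^B i → 1/2 A, 1/2 AB.
So P(type AB) = 1/2 per child.
P(not type AB) = 1/2 for one child; (1/2)^3 = 1/8.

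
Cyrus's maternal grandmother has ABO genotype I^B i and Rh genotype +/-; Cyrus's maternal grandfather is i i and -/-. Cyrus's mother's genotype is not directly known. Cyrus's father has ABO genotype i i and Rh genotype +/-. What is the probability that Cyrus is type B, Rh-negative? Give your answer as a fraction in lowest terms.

Cyrus's mother's ABO genotype from I^B i × i i: 1/2 I^B i, 1/2 i i.
Crossing each possibility with the father i i and summing P(type B): 1/2·1/2 + 1/2·0 = 1/4.
Similarly for Rh via the mother's Rh distribution: P(Rh-) = 3/8.
Independent loci: 1/4 × 3/8 = 3/32.

3/32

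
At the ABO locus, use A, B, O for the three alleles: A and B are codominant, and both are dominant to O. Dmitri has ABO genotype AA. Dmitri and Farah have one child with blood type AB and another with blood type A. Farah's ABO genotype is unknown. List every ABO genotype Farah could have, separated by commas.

AB, BO

For each candidate genotype of Farah, check whether crossing it with AA can produce every observed child phenotype.
  AA → possible child types {A} ✗
  AB → possible child types {A, AB} ✓
  AO → possible child types {A} ✗
  BB → possible child types {AB} ✗
  BO → possible child types {A, AB} ✓
  OO → possible child types {A} ✗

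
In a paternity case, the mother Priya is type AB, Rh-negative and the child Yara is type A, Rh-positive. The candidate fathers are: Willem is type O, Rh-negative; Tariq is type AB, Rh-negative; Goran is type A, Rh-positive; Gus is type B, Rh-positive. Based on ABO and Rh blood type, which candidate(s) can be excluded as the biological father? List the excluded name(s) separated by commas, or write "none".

Willem, Tariq

A candidate is excluded only if no genotype consistent with his phenotype could produce a type A, Rh-positive child with a type AB, Rh-negative mother.
Willem (type O, Rh-): no genotype consistent with that phenotype can produce a type-A Rh+ child with a type-AB mother.
Tariq (type AB, Rh-): no genotype consistent with that phenotype can produce a type-A Rh+ child with a type-AB mother.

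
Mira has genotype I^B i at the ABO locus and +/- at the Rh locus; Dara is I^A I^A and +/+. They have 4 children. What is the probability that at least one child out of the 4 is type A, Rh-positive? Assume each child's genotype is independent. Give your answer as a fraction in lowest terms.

15/16

ABO cross I^B i × I^A I^A → 1/2 A, 1/2 AB.
Rh cross +/- × +/+ → 1 Rh+; so P(type A, Rh-positive) = 1/2 × 1 = 1/2 per child.
P(none) = (1/2)^4 = 1/16; P(at least one) = 1 − 1/16 = 15/16.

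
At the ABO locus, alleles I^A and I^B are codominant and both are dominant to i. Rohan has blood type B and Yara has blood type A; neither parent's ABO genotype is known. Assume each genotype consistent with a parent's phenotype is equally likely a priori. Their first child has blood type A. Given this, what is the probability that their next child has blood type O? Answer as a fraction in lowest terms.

1/12

Possible genotypes: Rohan ∈ {I^B I^B, I^B i}; Yara ∈ {I^A I^A, I^A i}.
Weight each parental genotype pair by prior × P(type-A child):
  I^B i × I^A I^A: posterior weight 2/3; P(next child type O) = 0.
  I^B i × I^A i: posterior weight 1/3; P(next child type O) = 1/4.
Weighted sum = 1/12.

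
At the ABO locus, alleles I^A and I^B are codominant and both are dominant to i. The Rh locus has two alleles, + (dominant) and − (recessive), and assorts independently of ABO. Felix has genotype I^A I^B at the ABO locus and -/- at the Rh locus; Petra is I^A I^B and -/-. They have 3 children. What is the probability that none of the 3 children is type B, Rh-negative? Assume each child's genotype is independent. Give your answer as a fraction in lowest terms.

27/64

ABO cross I^A I^B × I^A I^B → 1/4 A, 1/4 B, 1/2 AB.
Rh cross -/- × -/- → 1 Rh-; so P(type B, Rh-negative) = 1/4 × 1 = 1/4 per child.
P(not type B, Rh-negative) = 3/4 for one child; (3/4)^3 = 27/64.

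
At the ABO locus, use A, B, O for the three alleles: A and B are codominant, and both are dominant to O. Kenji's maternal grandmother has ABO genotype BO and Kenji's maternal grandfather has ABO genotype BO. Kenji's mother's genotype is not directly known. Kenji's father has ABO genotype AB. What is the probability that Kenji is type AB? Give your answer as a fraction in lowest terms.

Kenji's mother's ABO genotype from BO × BO: 1/4 BB, 1/2 BO, 1/4 OO.
Crossing each possibility with the father AB and summing P(type AB): 1/4·1/2 + 1/2·1/4 + 1/4·0 = 1/4.

1/4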